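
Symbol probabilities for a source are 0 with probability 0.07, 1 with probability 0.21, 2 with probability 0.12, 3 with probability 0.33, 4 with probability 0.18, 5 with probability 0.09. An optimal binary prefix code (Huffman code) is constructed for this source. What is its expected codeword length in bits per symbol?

Repeatedly combine the two least-probable nodes; the expected code length is the sum of the merged weights.
merge 7/100 + 9/100 → 4/25
merge 3/25 + 4/25 → 7/25
merge 9/50 + 21/100 → 39/100
merge 7/25 + 33/100 → 61/100
merge 39/100 + 61/100 → 1
L = 4/25 + 7/25 + 39/100 + 61/100 + 1 = 61/25 = 2.44 bits/symbol.

2.44 bits/symbol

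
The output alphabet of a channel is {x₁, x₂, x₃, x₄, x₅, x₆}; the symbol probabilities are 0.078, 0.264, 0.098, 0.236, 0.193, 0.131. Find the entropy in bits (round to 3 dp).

H = −Σ pᵢ log₂ pᵢ.
−0.078·log₂(0.078) = 0.2871
−0.264·log₂(0.264) = 0.5072
−0.098·log₂(0.098) = 0.3284
−0.236·log₂(0.236) = 0.4916
−0.193·log₂(0.193) = 0.4581
−0.131·log₂(0.131) = 0.3841
Sum ≈ 2.4565 → 2.457 bits.

2.457 bits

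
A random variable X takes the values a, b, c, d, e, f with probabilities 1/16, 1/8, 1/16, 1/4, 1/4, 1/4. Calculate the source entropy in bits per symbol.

2.375 bits

Each probability is a power of 1/2, so log₂(1/p) is an integer.
H = Σ p·log₂(1/p) = 1/16·4 + 1/8·3 + 1/16·4 + 1/4·2 + 1/4·2 + 1/4·2 = 2.375 bits.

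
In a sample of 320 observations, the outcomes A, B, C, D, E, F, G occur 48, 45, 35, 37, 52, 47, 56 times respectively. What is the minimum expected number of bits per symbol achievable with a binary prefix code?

Probabilities are the counts divided by 320.
Repeatedly combine the two least-probable nodes; the expected code length is the sum of the merged weights.
merge 7/64 + 37/320 → 9/40
merge 9/64 + 47/320 → 23/80
merge 3/20 + 13/80 → 5/16
merge 7/40 + 9/40 → 2/5
merge 23/80 + 5/16 → 3/5
merge 2/5 + 3/5 → 1
L = 9/40 + 23/80 + 5/16 + 2/5 + 3/5 + 1 = 113/40 = 2.825 bits/symbol.

2.825 bits/symbol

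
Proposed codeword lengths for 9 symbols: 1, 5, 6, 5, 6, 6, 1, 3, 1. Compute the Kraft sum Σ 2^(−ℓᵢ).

1.734375

With common denominator 2^6 = 64: Σ 2^(−ℓᵢ) = 32/64 + 2/64 + 1/64 + 2/64 + 1/64 + 1/64 + 32/64 + 8/64 + 32/64 = 111/64 = 1.734375.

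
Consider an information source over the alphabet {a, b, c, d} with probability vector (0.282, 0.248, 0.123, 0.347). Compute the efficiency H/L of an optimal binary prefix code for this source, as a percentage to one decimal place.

Entropy H = −Σ p log₂ p ≈ 1.9156 bits.
Huffman merges: 123/1000+31/125→371/1000; 141/500+347/1000→629/1000; 371/1000+629/1000→1. L = 2 ≈ 2.0000.
Efficiency = H/L = 1.9156/2.0000 = 95.8%.

95.8%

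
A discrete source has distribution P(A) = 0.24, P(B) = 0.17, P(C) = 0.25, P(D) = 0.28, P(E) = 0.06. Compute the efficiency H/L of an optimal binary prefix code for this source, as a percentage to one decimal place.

98.0%

Entropy H = −Σ p log₂ p ≈ 2.1865 bits.
Huffman merges: 3/50+17/100→23/100; 23/100+6/25→47/100; 1/4+7/25→53/100; 47/100+53/100→1. L = 223/100 ≈ 2.2300.
Efficiency = H/L = 2.1865/2.2300 = 98.0%.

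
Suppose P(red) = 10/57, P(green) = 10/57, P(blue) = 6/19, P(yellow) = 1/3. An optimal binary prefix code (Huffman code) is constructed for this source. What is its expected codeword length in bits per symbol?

Repeatedly combine the two least-probable nodes; the expected code length is the sum of the merged weights.
merge 10/57 + 10/57 → 20/57
merge 6/19 + 1/3 → 37/57
merge 20/57 + 37/57 → 1
L = 20/57 + 37/57 + 1 = 2 bits/symbol.

2 bits/symbol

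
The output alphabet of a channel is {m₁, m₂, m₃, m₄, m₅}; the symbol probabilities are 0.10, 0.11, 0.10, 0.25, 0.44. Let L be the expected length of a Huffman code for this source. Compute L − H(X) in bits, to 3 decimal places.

0.034 bits

Entropy H = −Σ p log₂ p ≈ 2.0358 bits.
Huffman merges: 1/10+1/10→1/5; 11/100+1/5→31/100; 1/4+31/100→14/25; 11/25+14/25→1. L = 207/100 ≈ 2.0700.
L − H = 2.0700 − 2.0358 = 0.034 bits.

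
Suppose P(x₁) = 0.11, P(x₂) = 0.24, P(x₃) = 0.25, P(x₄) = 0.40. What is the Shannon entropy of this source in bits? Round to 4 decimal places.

H = −Σ pᵢ log₂ pᵢ.
−0.11·log₂(0.11) = 0.3503
−0.24·log₂(0.24) = 0.4941
−0.25·log₂(0.25) = 0.5000
−0.40·log₂(0.40) = 0.5288
Sum ≈ 1.8732 → 1.8732 bits.

1.8732 bits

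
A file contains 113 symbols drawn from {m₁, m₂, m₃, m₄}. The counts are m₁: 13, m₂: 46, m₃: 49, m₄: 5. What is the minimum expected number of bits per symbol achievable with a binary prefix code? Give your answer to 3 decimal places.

Probabilities are the counts divided by 113.
Repeatedly combine the two least-probable nodes; the expected code length is the sum of the merged weights.
merge 5/113 + 13/113 → 18/113
merge 18/113 + 46/113 → 64/113
merge 49/113 + 64/113 → 1
L = 18/113 + 64/113 + 1 = 195/113 ≈ 1.726 bits/symbol.

1.726 bits/symbol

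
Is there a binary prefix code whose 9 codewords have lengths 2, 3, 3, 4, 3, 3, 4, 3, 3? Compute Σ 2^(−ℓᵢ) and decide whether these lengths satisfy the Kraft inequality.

With common denominator 2^4 = 16: Σ 2^(−ℓᵢ) = 4/16 + 2/16 + 2/16 + 1/16 + 2/16 + 2/16 + 1/16 + 2/16 + 2/16 = 18/16 = 1.125.
Kraft's inequality requires Σ ≤ 1; here Σ = 1.125 > 1, so no such prefix code exists.

1.125; no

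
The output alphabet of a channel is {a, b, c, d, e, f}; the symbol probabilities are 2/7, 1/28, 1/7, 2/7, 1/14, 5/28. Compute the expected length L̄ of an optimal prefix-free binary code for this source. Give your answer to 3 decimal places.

2.357 bits/symbol

Repeatedly combine the two least-probable nodes; the expected code length is the sum of the merged weights.
merge 1/28 + 1/14 → 3/28
merge 3/28 + 1/7 → 1/4
merge 5/28 + 1/4 → 3/7
merge 2/7 + 2/7 → 4/7
merge 3/7 + 4/7 → 1
L = 3/28 + 1/4 + 3/7 + 4/7 + 1 = 33/14 ≈ 2.357 bits/symbol.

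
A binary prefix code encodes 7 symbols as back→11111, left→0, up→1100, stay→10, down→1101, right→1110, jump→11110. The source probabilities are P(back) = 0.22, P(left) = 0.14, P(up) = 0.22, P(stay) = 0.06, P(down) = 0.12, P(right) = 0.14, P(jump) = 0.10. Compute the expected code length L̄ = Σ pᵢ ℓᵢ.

3.78 bits/symbol

L̄ = Σ pᵢ·ℓᵢ = 0.22·5 + 0.14·1 + 0.22·4 + 0.06·2 + 0.12·4 + 0.14·4 + 0.10·5 = 3.78 bits/symbol.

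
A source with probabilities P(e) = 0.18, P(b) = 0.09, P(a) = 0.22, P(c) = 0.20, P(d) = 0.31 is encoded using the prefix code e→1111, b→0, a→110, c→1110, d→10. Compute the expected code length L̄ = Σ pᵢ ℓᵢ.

L̄ = Σ pᵢ·ℓᵢ = 0.18·4 + 0.09·1 + 0.22·3 + 0.20·4 + 0.31·2 = 2.89 bits/symbol.

2.89 bits/symbol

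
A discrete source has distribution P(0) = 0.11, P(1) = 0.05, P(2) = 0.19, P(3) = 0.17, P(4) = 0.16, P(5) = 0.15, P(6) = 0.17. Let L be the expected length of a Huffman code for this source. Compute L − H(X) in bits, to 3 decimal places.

0.076 bits

Entropy H = −Σ p log₂ p ≈ 2.7243 bits.
Huffman merges: 1/20+11/100→4/25; 3/20+4/25→31/100; 4/25+17/100→33/100; 17/100+19/100→9/25; 31/100+33/100→16/25; 9/25+16/25→1. L = 14/5 ≈ 2.8000.
L − H = 2.8000 − 2.7243 = 0.076 bits.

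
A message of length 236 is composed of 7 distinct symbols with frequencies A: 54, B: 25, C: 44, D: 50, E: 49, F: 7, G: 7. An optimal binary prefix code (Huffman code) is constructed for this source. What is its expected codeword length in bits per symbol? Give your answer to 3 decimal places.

Probabilities are the counts divided by 236.
Repeatedly combine the two least-probable nodes; the expected code length is the sum of the merged weights.
merge 7/236 + 7/236 → 7/118
merge 7/118 + 25/236 → 39/236
merge 39/236 + 11/59 → 83/236
merge 49/236 + 25/118 → 99/236
merge 27/118 + 83/236 → 137/236
merge 99/236 + 137/236 → 1
L = 7/118 + 39/236 + 83/236 + 99/236 + 137/236 + 1 = 152/59 ≈ 2.576 bits/symbol.

2.576 bits/symbol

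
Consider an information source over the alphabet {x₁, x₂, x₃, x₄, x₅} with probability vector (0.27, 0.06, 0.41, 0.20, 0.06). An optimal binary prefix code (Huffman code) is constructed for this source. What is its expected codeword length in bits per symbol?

Repeatedly combine the two least-probable nodes; the expected code length is the sum of the merged weights.
merge 3/50 + 3/50 → 3/25
merge 3/25 + 1/5 → 8/25
merge 27/100 + 8/25 → 59/100
merge 41/100 + 59/100 → 1
L = 3/25 + 8/25 + 59/100 + 1 = 203/100 = 2.03 bits/symbol.

2.03 bits/symbol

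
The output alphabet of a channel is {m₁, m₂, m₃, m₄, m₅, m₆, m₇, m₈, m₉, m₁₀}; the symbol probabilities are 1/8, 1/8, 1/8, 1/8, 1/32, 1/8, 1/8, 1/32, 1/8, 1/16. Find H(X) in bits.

3.1875 bits

Each probability is a power of 1/2, so log₂(1/p) is an integer.
H = Σ p·log₂(1/p) = 1/8·3 + 1/8·3 + 1/8·3 + 1/8·3 + 1/32·5 + 1/8·3 + 1/8·3 + 1/32·5 + 1/8·3 + 1/16·4 = 3.1875 bits.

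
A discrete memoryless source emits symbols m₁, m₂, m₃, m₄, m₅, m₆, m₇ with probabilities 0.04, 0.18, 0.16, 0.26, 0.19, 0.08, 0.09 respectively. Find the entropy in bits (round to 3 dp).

H = −Σ pᵢ log₂ pᵢ.
−0.04·log₂(0.04) = 0.1858
−0.18·log₂(0.18) = 0.4453
−0.16·log₂(0.16) = 0.4230
−0.26·log₂(0.26) = 0.5053
−0.19·log₂(0.19) = 0.4552
−0.08·log₂(0.08) = 0.2915
−0.09·log₂(0.09) = 0.3127
Sum ≈ 2.6188 → 2.619 bits.

2.619 bits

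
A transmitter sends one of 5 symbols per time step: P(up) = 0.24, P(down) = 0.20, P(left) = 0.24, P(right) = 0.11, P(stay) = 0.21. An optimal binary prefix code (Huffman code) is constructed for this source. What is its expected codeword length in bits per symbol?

2.31 bits/symbol

Repeatedly combine the two least-probable nodes; the expected code length is the sum of the merged weights.
merge 11/100 + 1/5 → 31/100
merge 21/100 + 6/25 → 9/20
merge 6/25 + 31/100 → 11/20
merge 9/20 + 11/20 → 1
L = 31/100 + 9/20 + 11/20 + 1 = 231/100 = 2.31 bits/symbol.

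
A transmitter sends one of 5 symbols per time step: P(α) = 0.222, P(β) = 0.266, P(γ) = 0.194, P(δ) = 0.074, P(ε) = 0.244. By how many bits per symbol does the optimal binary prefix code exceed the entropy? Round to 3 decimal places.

Entropy H = −Σ p log₂ p ≈ 2.2237 bits.
Huffman merges: 37/500+97/500→67/250; 111/500+61/250→233/500; 133/500+67/250→267/500; 233/500+267/500→1. L = 567/250 ≈ 2.2680.
L − H = 2.2680 − 2.2237 = 0.044 bits.

0.044 bits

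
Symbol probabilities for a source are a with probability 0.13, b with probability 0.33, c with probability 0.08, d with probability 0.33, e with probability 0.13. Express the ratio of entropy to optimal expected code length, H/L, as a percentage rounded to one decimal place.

95.6%

Entropy H = −Σ p log₂ p ≈ 2.1124 bits.
Huffman merges: 2/25+13/100→21/100; 13/100+21/100→17/50; 33/100+33/100→33/50; 17/50+33/50→1. L = 221/100 ≈ 2.2100.
Efficiency = H/L = 2.1124/2.2100 = 95.6%.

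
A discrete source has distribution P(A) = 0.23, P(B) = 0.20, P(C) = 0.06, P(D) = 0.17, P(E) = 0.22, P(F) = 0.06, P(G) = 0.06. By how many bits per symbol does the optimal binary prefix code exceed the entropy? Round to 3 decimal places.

0.052 bits

Entropy H = −Σ p log₂ p ≈ 2.5978 bits.
Huffman merges: 3/50+3/50→3/25; 3/50+3/25→9/50; 17/100+9/50→7/20; 1/5+11/50→21/50; 23/100+7/20→29/50; 21/50+29/50→1. L = 53/20 ≈ 2.6500.
L − H = 2.6500 − 2.5978 = 0.052 bits.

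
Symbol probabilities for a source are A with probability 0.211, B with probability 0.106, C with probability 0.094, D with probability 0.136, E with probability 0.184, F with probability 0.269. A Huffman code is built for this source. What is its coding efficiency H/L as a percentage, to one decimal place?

Entropy H = −Σ p log₂ p ≈ 2.4879 bits.
Huffman merges: 47/500+53/500→1/5; 17/125+23/125→8/25; 1/5+211/1000→411/1000; 269/1000+8/25→589/1000; 411/1000+589/1000→1. L = 63/25 ≈ 2.5200.
Efficiency = H/L = 2.4879/2.5200 = 98.7%.

98.7%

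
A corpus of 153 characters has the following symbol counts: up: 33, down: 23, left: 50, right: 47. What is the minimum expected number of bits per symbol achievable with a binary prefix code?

Probabilities are the counts divided by 153.
Repeatedly combine the two least-probable nodes; the expected code length is the sum of the merged weights.
merge 23/153 + 11/51 → 56/153
merge 47/153 + 50/153 → 97/153
merge 56/153 + 97/153 → 1
L = 56/153 + 97/153 + 1 = 2 bits/symbol.

2 bits/symbol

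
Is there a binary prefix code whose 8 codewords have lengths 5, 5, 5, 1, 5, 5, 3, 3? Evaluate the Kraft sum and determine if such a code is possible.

With common denominator 2^5 = 32: Σ 2^(−ℓᵢ) = 1/32 + 1/32 + 1/32 + 16/32 + 1/32 + 1/32 + 4/32 + 4/32 = 29/32 = 0.90625.
Kraft's inequality requires Σ ≤ 1; here Σ = 0.90625 ≤ 1, so such a prefix code exists.

0.90625; yes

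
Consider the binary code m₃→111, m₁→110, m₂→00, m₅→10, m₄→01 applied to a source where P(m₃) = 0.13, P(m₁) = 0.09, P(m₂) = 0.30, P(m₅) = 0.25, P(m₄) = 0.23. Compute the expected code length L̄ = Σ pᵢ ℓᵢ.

2.22 bits/symbol

L̄ = Σ pᵢ·ℓᵢ = 0.13·3 + 0.09·3 + 0.30·2 + 0.25·2 + 0.23·2 = 2.22 bits/symbol.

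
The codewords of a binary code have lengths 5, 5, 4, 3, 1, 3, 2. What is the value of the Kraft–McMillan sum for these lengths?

With common denominator 2^5 = 32: Σ 2^(−ℓᵢ) = 1/32 + 1/32 + 2/32 + 4/32 + 16/32 + 4/32 + 8/32 = 36/32 = 1.125.

1.125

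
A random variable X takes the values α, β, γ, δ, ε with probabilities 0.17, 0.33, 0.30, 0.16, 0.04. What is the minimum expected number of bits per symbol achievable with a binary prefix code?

2.2 bits/symbol

Repeatedly combine the two least-probable nodes; the expected code length is the sum of the merged weights.
merge 1/25 + 4/25 → 1/5
merge 17/100 + 1/5 → 37/100
merge 3/10 + 33/100 → 63/100
merge 37/100 + 63/100 → 1
L = 1/5 + 37/100 + 63/100 + 1 = 11/5 = 2.2 bits/symbol.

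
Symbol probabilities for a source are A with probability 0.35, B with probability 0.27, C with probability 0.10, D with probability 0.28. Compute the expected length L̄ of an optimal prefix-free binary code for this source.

Repeatedly combine the two least-probable nodes; the expected code length is the sum of the merged weights.
merge 1/10 + 27/100 → 37/100
merge 7/25 + 7/20 → 63/100
merge 37/100 + 63/100 → 1
L = 37/100 + 63/100 + 1 = 2 bits/symbol.

2 bits/symbol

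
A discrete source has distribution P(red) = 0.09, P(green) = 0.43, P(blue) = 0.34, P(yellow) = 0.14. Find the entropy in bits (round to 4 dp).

H = −Σ pᵢ log₂ pᵢ.
−0.09·log₂(0.09) = 0.3127
−0.43·log₂(0.43) = 0.5236
−0.34·log₂(0.34) = 0.5292
−0.14·log₂(0.14) = 0.3971
Sum ≈ 1.7625 → 1.7625 bits.

1.7625 bits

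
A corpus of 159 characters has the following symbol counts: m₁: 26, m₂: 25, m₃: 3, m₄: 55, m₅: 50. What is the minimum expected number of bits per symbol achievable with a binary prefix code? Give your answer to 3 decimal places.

Probabilities are the counts divided by 159.
Repeatedly combine the two least-probable nodes; the expected code length is the sum of the merged weights.
merge 1/53 + 25/159 → 28/159
merge 26/159 + 28/159 → 18/53
merge 50/159 + 18/53 → 104/159
merge 55/159 + 104/159 → 1
L = 28/159 + 18/53 + 104/159 + 1 = 115/53 ≈ 2.170 bits/symbol.

2.170 bits/symbol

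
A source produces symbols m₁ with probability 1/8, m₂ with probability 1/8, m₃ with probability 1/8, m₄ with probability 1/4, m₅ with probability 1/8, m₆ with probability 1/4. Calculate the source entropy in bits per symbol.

2.5 bits

Each probability is a power of 1/2, so log₂(1/p) is an integer.
H = Σ p·log₂(1/p) = 1/8·3 + 1/8·3 + 1/8·3 + 1/4·2 + 1/8·3 + 1/4·2 = 2.5 bits.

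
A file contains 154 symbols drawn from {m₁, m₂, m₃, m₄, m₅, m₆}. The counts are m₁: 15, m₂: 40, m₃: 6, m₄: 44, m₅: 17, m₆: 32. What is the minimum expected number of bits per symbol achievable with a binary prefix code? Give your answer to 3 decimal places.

2.383 bits/symbol

Probabilities are the counts divided by 154.
Repeatedly combine the two least-probable nodes; the expected code length is the sum of the merged weights.
merge 3/77 + 15/154 → 3/22
merge 17/154 + 3/22 → 19/77
merge 16/77 + 19/77 → 5/11
merge 20/77 + 2/7 → 6/11
merge 5/11 + 6/11 → 1
L = 3/22 + 19/77 + 5/11 + 6/11 + 1 = 367/154 ≈ 2.383 bits/symbol.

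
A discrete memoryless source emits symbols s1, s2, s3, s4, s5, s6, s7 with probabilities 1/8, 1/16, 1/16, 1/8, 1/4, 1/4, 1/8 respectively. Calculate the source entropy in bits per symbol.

2.625 bits

Each probability is a power of 1/2, so log₂(1/p) is an integer.
H = Σ p·log₂(1/p) = 1/8·3 + 1/16·4 + 1/16·4 + 1/8·3 + 1/4·2 + 1/4·2 + 1/8·3 = 2.625 bits.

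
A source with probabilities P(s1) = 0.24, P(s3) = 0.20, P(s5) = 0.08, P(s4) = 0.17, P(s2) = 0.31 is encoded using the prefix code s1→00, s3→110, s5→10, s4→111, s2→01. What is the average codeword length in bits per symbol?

L̄ = Σ pᵢ·ℓᵢ = 0.24·2 + 0.20·3 + 0.08·2 + 0.17·3 + 0.31·2 = 2.37 bits/symbol.

2.37 bits/symbol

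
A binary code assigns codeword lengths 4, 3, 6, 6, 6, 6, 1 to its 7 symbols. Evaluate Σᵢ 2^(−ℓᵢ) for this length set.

With common denominator 2^6 = 64: Σ 2^(−ℓᵢ) = 4/64 + 8/64 + 1/64 + 1/64 + 1/64 + 1/64 + 32/64 = 48/64 = 0.75.

0.75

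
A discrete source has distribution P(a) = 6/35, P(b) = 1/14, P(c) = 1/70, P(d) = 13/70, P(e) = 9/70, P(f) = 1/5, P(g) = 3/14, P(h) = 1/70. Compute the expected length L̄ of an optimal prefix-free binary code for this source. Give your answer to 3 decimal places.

2.714 bits/symbol

Repeatedly combine the two least-probable nodes; the expected code length is the sum of the merged weights.
merge 1/70 + 1/70 → 1/35
merge 1/35 + 1/14 → 1/10
merge 1/10 + 9/70 → 8/35
merge 6/35 + 13/70 → 5/14
merge 1/5 + 3/14 → 29/70
merge 8/35 + 5/14 → 41/70
merge 29/70 + 41/70 → 1
L = 1/35 + 1/10 + 8/35 + 5/14 + 29/70 + 41/70 + 1 = 19/7 ≈ 2.714 bits/symbol.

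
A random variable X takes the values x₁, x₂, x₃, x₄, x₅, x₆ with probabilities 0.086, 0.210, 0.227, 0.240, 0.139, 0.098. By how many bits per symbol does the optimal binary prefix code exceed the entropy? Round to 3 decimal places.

Entropy H = −Σ p log₂ p ≈ 2.4811 bits.
Huffman merges: 43/500+49/500→23/125; 139/1000+23/125→323/1000; 21/100+227/1000→437/1000; 6/25+323/1000→563/1000; 437/1000+563/1000→1. L = 2507/1000 ≈ 2.5070.
L − H = 2.5070 − 2.4811 = 0.026 bits.

0.026 bits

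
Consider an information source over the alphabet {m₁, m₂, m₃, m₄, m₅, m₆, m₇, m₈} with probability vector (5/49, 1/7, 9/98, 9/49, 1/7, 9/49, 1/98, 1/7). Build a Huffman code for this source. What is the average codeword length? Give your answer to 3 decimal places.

Repeatedly combine the two least-probable nodes; the expected code length is the sum of the merged weights.
merge 1/98 + 9/98 → 5/49
merge 5/49 + 5/49 → 10/49
merge 1/7 + 1/7 → 2/7
merge 1/7 + 9/49 → 16/49
merge 9/49 + 10/49 → 19/49
merge 2/7 + 16/49 → 30/49
merge 19/49 + 30/49 → 1
L = 5/49 + 10/49 + 2/7 + 16/49 + 19/49 + 30/49 + 1 = 143/49 ≈ 2.918 bits/symbol.

2.918 bits/symbol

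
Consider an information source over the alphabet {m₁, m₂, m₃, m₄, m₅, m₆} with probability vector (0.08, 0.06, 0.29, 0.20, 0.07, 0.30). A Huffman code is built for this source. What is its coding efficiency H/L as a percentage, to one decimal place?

Entropy H = −Σ p log₂ p ≈ 2.3070 bits.
Huffman merges: 3/50+7/100→13/100; 2/25+13/100→21/100; 1/5+21/100→41/100; 29/100+3/10→59/100; 41/100+59/100→1. L = 117/50 ≈ 2.3400.
Efficiency = H/L = 2.3070/2.3400 = 98.6%.

98.6%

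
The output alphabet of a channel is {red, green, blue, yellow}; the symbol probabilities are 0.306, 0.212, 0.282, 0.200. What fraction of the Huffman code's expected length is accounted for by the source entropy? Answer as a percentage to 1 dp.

98.8%

Entropy H = −Σ p log₂ p ≈ 1.9766 bits.
Huffman merges: 1/5+53/250→103/250; 141/500+153/500→147/250; 103/250+147/250→1. L = 2 ≈ 2.0000.
Efficiency = H/L = 1.9766/2.0000 = 98.8%.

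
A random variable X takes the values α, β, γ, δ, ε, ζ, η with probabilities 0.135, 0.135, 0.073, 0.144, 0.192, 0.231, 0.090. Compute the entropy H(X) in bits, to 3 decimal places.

H = −Σ pᵢ log₂ pᵢ.
−0.135·log₂(0.135) = 0.3900
−0.135·log₂(0.135) = 0.3900
−0.073·log₂(0.073) = 0.2756
−0.144·log₂(0.144) = 0.4026
−0.192·log₂(0.192) = 0.4571
−0.231·log₂(0.231) = 0.4883
−0.090·log₂(0.090) = 0.3127
Sum ≈ 2.7164 → 2.716 bits.

2.716 bits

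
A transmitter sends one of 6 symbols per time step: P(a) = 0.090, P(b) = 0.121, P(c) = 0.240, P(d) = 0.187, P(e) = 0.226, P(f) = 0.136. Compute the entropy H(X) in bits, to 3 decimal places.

2.504 bits

H = −Σ pᵢ log₂ pᵢ.
−0.090·log₂(0.090) = 0.3127
−0.121·log₂(0.121) = 0.3687
−0.240·log₂(0.240) = 0.4941
−0.187·log₂(0.187) = 0.4523
−0.226·log₂(0.226) = 0.4849
−0.136·log₂(0.136) = 0.3915
Sum ≈ 2.5042 → 2.504 bits.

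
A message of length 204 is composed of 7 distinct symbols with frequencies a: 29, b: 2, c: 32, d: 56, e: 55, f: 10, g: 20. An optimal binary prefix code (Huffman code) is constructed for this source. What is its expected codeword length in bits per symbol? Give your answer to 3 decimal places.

Probabilities are the counts divided by 204.
Repeatedly combine the two least-probable nodes; the expected code length is the sum of the merged weights.
merge 1/102 + 5/102 → 1/17
merge 1/17 + 5/51 → 8/51
merge 29/204 + 8/51 → 61/204
merge 8/51 + 55/204 → 29/68
merge 14/51 + 61/204 → 39/68
merge 29/68 + 39/68 → 1
L = 1/17 + 8/51 + 61/204 + 29/68 + 39/68 + 1 = 171/68 ≈ 2.515 bits/symbol.

2.515 bits/symbol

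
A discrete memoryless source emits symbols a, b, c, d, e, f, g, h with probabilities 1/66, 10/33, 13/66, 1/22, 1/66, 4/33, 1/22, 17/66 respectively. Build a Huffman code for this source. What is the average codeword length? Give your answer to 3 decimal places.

Repeatedly combine the two least-probable nodes; the expected code length is the sum of the merged weights.
merge 1/66 + 1/66 → 1/33
merge 1/33 + 1/22 → 5/66
merge 1/22 + 5/66 → 4/33
merge 4/33 + 4/33 → 8/33
merge 13/66 + 8/33 → 29/66
merge 17/66 + 10/33 → 37/66
merge 29/66 + 37/66 → 1
L = 1/33 + 5/66 + 4/33 + 8/33 + 29/66 + 37/66 + 1 = 163/66 ≈ 2.470 bits/symbol.

2.470 bits/symbol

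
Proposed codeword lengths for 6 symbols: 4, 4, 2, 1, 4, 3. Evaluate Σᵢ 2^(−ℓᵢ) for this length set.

1.0625

With common denominator 2^4 = 16: Σ 2^(−ℓᵢ) = 1/16 + 1/16 + 4/16 + 8/16 + 1/16 + 2/16 = 17/16 = 1.0625.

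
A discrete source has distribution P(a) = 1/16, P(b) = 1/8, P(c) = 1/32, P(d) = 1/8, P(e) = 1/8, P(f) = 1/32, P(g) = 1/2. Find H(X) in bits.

Each probability is a power of 1/2, so log₂(1/p) is an integer.
H = Σ p·log₂(1/p) = 1/16·4 + 1/8·3 + 1/32·5 + 1/8·3 + 1/8·3 + 1/32·5 + 1/2·1 = 2.1875 bits.

2.1875 bits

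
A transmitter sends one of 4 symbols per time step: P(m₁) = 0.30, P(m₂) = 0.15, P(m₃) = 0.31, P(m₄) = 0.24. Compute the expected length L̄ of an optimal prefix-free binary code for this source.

Repeatedly combine the two least-probable nodes; the expected code length is the sum of the merged weights.
merge 3/20 + 6/25 → 39/100
merge 3/10 + 31/100 → 61/100
merge 39/100 + 61/100 → 1
L = 39/100 + 61/100 + 1 = 2 bits/symbol.

2 bits/symbol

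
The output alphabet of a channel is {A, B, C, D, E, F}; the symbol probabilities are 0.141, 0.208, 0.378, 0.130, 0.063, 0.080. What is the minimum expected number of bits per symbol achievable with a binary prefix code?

Repeatedly combine the two least-probable nodes; the expected code length is the sum of the merged weights.
merge 63/1000 + 2/25 → 143/1000
merge 13/100 + 141/1000 → 271/1000
merge 143/1000 + 26/125 → 351/1000
merge 271/1000 + 351/1000 → 311/500
merge 189/500 + 311/500 → 1
L = 143/1000 + 271/1000 + 351/1000 + 311/500 + 1 = 2387/1000 = 2.387 bits/symbol.

2.387 bits/symbol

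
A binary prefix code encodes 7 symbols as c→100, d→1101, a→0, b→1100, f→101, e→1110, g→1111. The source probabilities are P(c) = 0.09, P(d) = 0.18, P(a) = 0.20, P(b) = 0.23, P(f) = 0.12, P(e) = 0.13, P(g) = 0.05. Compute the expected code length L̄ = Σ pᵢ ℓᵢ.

3.19 bits/symbol

L̄ = Σ pᵢ·ℓᵢ = 0.09·3 + 0.18·4 + 0.20·1 + 0.23·4 + 0.12·3 + 0.13·4 + 0.05·4 = 3.19 bits/symbol.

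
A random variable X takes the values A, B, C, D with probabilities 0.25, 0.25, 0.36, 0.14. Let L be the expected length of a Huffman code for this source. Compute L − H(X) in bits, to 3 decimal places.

0.072 bits

Entropy H = −Σ p log₂ p ≈ 1.9277 bits.
Huffman merges: 7/50+1/4→39/100; 1/4+9/25→61/100; 39/100+61/100→1. L = 2 ≈ 2.0000.
L − H = 2.0000 − 1.9277 = 0.072 bits.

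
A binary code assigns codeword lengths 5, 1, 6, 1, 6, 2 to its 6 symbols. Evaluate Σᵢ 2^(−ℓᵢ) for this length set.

1.3125

With common denominator 2^6 = 64: Σ 2^(−ℓᵢ) = 2/64 + 32/64 + 1/64 + 32/64 + 1/64 + 16/64 = 84/64 = 1.3125.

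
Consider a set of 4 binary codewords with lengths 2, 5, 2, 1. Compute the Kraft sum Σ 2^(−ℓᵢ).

1.03125

With common denominator 2^5 = 32: Σ 2^(−ℓᵢ) = 8/32 + 1/32 + 8/32 + 16/32 = 33/32 = 1.03125.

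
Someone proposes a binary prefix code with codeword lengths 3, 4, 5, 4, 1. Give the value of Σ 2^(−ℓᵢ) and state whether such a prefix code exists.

With common denominator 2^5 = 32: Σ 2^(−ℓᵢ) = 4/32 + 2/32 + 1/32 + 2/32 + 16/32 = 25/32 = 0.78125.
Kraft's inequality requires Σ ≤ 1; here Σ = 0.78125 ≤ 1, so such a prefix code exists.

0.78125; yes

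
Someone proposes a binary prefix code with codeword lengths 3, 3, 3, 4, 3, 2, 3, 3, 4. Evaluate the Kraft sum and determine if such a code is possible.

With common denominator 2^4 = 16: Σ 2^(−ℓᵢ) = 2/16 + 2/16 + 2/16 + 1/16 + 2/16 + 4/16 + 2/16 + 2/16 + 1/16 = 18/16 = 1.125.
Kraft's inequality requires Σ ≤ 1; here Σ = 1.125 > 1, so no such prefix code exists.

1.125; no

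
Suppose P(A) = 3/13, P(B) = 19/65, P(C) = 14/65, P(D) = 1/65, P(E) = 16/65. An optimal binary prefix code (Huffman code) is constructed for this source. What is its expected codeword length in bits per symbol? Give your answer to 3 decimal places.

Repeatedly combine the two least-probable nodes; the expected code length is the sum of the merged weights.
merge 1/65 + 14/65 → 3/13
merge 3/13 + 3/13 → 6/13
merge 16/65 + 19/65 → 7/13
merge 6/13 + 7/13 → 1
L = 3/13 + 6/13 + 7/13 + 1 = 29/13 ≈ 2.231 bits/symbol.

2.231 bits/symbol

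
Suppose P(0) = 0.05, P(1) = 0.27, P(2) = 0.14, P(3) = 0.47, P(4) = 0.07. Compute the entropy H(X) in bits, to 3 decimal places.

H = −Σ pᵢ log₂ pᵢ.
−0.05·log₂(0.05) = 0.2161
−0.27·log₂(0.27) = 0.5100
−0.14·log₂(0.14) = 0.3971
−0.47·log₂(0.47) = 0.5120
−0.07·log₂(0.07) = 0.2686
Sum ≈ 1.9037 → 1.904 bits.

1.904 bits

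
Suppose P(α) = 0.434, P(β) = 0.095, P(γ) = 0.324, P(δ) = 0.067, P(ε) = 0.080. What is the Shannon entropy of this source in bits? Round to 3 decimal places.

1.925 bits

H = −Σ pᵢ log₂ pᵢ.
−0.434·log₂(0.434) = 0.5226
−0.095·log₂(0.095) = 0.3226
−0.324·log₂(0.324) = 0.5268
−0.067·log₂(0.067) = 0.2613
−0.080·log₂(0.080) = 0.2915
Sum ≈ 1.9248 → 1.925 bits.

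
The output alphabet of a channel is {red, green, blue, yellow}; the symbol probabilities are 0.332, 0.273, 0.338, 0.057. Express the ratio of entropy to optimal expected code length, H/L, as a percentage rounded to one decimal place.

Entropy H = −Σ p log₂ p ≈ 1.8040 bits.
Huffman merges: 57/1000+273/1000→33/100; 33/100+83/250→331/500; 169/500+331/500→1. L = 249/125 ≈ 1.9920.
Efficiency = H/L = 1.8040/1.9920 = 90.6%.

90.6%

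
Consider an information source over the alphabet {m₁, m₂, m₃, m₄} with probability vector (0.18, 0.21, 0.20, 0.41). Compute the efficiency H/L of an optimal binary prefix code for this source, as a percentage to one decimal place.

Entropy H = −Σ p log₂ p ≈ 1.9099 bits.
Huffman merges: 9/50+1/5→19/50; 21/100+19/50→59/100; 41/100+59/100→1. L = 197/100 ≈ 1.9700.
Efficiency = H/L = 1.9099/1.9700 = 96.9%.

96.9%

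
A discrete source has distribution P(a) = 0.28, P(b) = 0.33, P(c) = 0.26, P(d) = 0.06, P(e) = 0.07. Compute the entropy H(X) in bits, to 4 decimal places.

2.0594 bits

H = −Σ pᵢ log₂ pᵢ.
−0.28·log₂(0.28) = 0.5142
−0.33·log₂(0.33) = 0.5278
−0.26·log₂(0.26) = 0.5053
−0.06·log₂(0.06) = 0.2435
−0.07·log₂(0.07) = 0.2686
Sum ≈ 2.0594 → 2.0594 bits.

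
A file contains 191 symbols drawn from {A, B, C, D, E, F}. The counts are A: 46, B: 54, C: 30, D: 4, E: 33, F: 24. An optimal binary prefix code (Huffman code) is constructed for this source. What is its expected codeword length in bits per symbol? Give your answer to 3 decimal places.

Probabilities are the counts divided by 191.
Repeatedly combine the two least-probable nodes; the expected code length is the sum of the merged weights.
merge 4/191 + 24/191 → 28/191
merge 28/191 + 30/191 → 58/191
merge 33/191 + 46/191 → 79/191
merge 54/191 + 58/191 → 112/191
merge 79/191 + 112/191 → 1
L = 28/191 + 58/191 + 79/191 + 112/191 + 1 = 468/191 ≈ 2.450 bits/symbol.

2.450 bits/symbol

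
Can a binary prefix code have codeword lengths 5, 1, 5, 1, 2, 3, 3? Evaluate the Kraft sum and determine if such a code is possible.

With common denominator 2^5 = 32: Σ 2^(−ℓᵢ) = 1/32 + 16/32 + 1/32 + 16/32 + 8/32 + 4/32 + 4/32 = 50/32 = 1.5625.
Kraft's inequality requires Σ ≤ 1; here Σ = 1.5625 > 1, so no such prefix code exists.

1.5625; no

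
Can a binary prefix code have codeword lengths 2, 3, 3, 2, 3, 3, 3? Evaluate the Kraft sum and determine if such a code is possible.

With common denominator 2^3 = 8: Σ 2^(−ℓᵢ) = 2/8 + 1/8 + 1/8 + 2/8 + 1/8 + 1/8 + 1/8 = 9/8 = 1.125.
Kraft's inequality requires Σ ≤ 1; here Σ = 1.125 > 1, so no such prefix code exists.

1.125; no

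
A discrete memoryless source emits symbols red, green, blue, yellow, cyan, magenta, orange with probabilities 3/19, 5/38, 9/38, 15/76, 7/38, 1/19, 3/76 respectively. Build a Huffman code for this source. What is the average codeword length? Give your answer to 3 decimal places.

Repeatedly combine the two least-probable nodes; the expected code length is the sum of the merged weights.
merge 3/76 + 1/19 → 7/76
merge 7/76 + 5/38 → 17/76
merge 3/19 + 7/38 → 13/38
merge 15/76 + 17/76 → 8/19
merge 9/38 + 13/38 → 11/19
merge 8/19 + 11/19 → 1
L = 7/76 + 17/76 + 13/38 + 8/19 + 11/19 + 1 = 101/38 ≈ 2.658 bits/symbol.

2.658 bits/symbol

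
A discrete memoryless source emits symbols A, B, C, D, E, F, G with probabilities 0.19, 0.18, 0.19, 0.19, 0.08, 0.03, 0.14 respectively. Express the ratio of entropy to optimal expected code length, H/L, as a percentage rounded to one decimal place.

97.1%

Entropy H = −Σ p log₂ p ≈ 2.6514 bits.
Huffman merges: 3/100+2/25→11/100; 11/100+7/50→1/4; 9/50+19/100→37/100; 19/100+19/100→19/50; 1/4+37/100→31/50; 19/50+31/50→1. L = 273/100 ≈ 2.7300.
Efficiency = H/L = 2.6514/2.7300 = 97.1%.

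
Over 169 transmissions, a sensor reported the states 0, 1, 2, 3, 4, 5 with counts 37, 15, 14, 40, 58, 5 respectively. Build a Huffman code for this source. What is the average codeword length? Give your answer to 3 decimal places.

2.314 bits/symbol

Probabilities are the counts divided by 169.
Repeatedly combine the two least-probable nodes; the expected code length is the sum of the merged weights.
merge 5/169 + 14/169 → 19/169
merge 15/169 + 19/169 → 34/169
merge 34/169 + 37/169 → 71/169
merge 40/169 + 58/169 → 98/169
merge 71/169 + 98/169 → 1
L = 19/169 + 34/169 + 71/169 + 98/169 + 1 = 391/169 ≈ 2.314 bits/symbol.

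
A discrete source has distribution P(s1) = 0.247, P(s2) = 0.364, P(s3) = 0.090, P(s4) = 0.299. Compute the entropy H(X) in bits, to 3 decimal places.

H = −Σ pᵢ log₂ pᵢ.
−0.247·log₂(0.247) = 0.4983
−0.364·log₂(0.364) = 0.5307
−0.090·log₂(0.090) = 0.3127
−0.299·log₂(0.299) = 0.5208
Sum ≈ 1.8625 → 1.862 bits.

1.862 bits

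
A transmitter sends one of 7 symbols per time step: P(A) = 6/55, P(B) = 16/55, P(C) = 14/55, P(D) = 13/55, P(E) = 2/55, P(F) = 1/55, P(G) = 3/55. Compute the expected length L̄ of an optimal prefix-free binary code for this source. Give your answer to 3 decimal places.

Repeatedly combine the two least-probable nodes; the expected code length is the sum of the merged weights.
merge 1/55 + 2/55 → 3/55
merge 3/55 + 3/55 → 6/55
merge 6/55 + 6/55 → 12/55
merge 12/55 + 13/55 → 5/11
merge 14/55 + 16/55 → 6/11
merge 5/11 + 6/11 → 1
L = 3/55 + 6/55 + 12/55 + 5/11 + 6/11 + 1 = 131/55 ≈ 2.382 bits/symbol.

2.382 bits/symbol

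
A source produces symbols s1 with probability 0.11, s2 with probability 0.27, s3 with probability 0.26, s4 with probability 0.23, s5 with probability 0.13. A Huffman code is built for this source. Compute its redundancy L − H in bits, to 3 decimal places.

Entropy H = −Σ p log₂ p ≈ 2.2359 bits.
Huffman merges: 11/100+13/100→6/25; 23/100+6/25→47/100; 13/50+27/100→53/100; 47/100+53/100→1. L = 56/25 ≈ 2.2400.
L − H = 2.2400 − 2.2359 = 0.004 bits.

0.004 bits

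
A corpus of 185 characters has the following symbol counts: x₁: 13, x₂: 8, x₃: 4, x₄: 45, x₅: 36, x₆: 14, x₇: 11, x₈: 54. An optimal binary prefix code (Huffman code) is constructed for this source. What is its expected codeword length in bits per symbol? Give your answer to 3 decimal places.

Probabilities are the counts divided by 185.
Repeatedly combine the two least-probable nodes; the expected code length is the sum of the merged weights.
merge 4/185 + 8/185 → 12/185
merge 11/185 + 12/185 → 23/185
merge 13/185 + 14/185 → 27/185
merge 23/185 + 27/185 → 10/37
merge 36/185 + 9/37 → 81/185
merge 10/37 + 54/185 → 104/185
merge 81/185 + 104/185 → 1
L = 12/185 + 23/185 + 27/185 + 10/37 + 81/185 + 104/185 + 1 = 482/185 ≈ 2.605 bits/symbol.

2.605 bits/symbol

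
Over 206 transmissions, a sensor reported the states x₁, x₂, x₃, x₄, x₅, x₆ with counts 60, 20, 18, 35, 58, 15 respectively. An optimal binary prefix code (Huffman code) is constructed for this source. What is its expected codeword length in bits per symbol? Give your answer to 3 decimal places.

Probabilities are the counts divided by 206.
Repeatedly combine the two least-probable nodes; the expected code length is the sum of the merged weights.
merge 15/206 + 9/103 → 33/206
merge 10/103 + 33/206 → 53/206
merge 35/206 + 53/206 → 44/103
merge 29/103 + 30/103 → 59/103
merge 44/103 + 59/103 → 1
L = 33/206 + 53/206 + 44/103 + 59/103 + 1 = 249/103 ≈ 2.417 bits/symbol.

2.417 bits/symbol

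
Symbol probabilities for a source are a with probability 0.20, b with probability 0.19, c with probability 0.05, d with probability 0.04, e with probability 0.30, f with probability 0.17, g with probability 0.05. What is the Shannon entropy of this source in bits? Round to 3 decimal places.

H = −Σ pᵢ log₂ pᵢ.
−0.20·log₂(0.20) = 0.4644
−0.19·log₂(0.19) = 0.4552
−0.05·log₂(0.05) = 0.2161
−0.04·log₂(0.04) = 0.1858
−0.30·log₂(0.30) = 0.5211
−0.17·log₂(0.17) = 0.4346
−0.05·log₂(0.05) = 0.2161
Sum ≈ 2.4932 → 2.493 bits.

2.493 bits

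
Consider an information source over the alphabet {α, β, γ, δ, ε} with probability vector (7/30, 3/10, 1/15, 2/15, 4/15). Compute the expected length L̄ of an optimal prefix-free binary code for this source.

Repeatedly combine the two least-probable nodes; the expected code length is the sum of the merged weights.
merge 1/15 + 2/15 → 1/5
merge 1/5 + 7/30 → 13/30
merge 4/15 + 3/10 → 17/30
merge 13/30 + 17/30 → 1
L = 1/5 + 13/30 + 17/30 + 1 = 11/5 = 2.2 bits/symbol.

2.2 bits/symbol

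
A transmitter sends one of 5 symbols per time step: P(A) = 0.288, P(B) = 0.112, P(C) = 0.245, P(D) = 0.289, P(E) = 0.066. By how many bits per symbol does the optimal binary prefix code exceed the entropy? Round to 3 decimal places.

0.034 bits

Entropy H = −Σ p log₂ p ≈ 2.1445 bits.
Huffman merges: 33/500+14/125→89/500; 89/500+49/200→423/1000; 36/125+289/1000→577/1000; 423/1000+577/1000→1. L = 1089/500 ≈ 2.1780.
L − H = 2.1780 − 2.1445 = 0.034 bits.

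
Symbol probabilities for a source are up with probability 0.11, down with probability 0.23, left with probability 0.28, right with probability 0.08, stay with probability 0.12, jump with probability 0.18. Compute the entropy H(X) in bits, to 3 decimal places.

H = −Σ pᵢ log₂ pᵢ.
−0.11·log₂(0.11) = 0.3503
−0.23·log₂(0.23) = 0.4877
−0.28·log₂(0.28) = 0.5142
−0.08·log₂(0.08) = 0.2915
−0.12·log₂(0.12) = 0.3671
−0.18·log₂(0.18) = 0.4453
Sum ≈ 2.4561 → 2.456 bits.

2.456 bits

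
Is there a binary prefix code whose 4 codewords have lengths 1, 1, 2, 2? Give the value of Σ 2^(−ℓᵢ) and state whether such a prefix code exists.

1.5; no

With common denominator 2^2 = 4: Σ 2^(−ℓᵢ) = 2/4 + 2/4 + 1/4 + 1/4 = 6/4 = 1.5.
Kraft's inequality requires Σ ≤ 1; here Σ = 1.5 > 1, so no such prefix code exists.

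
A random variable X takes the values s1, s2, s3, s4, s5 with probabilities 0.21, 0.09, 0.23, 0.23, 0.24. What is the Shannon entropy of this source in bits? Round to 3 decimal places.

2.255 bits

H = −Σ pᵢ log₂ pᵢ.
−0.21·log₂(0.21) = 0.4728
−0.09·log₂(0.09) = 0.3127
−0.23·log₂(0.23) = 0.4877
−0.23·log₂(0.23) = 0.4877
−0.24·log₂(0.24) = 0.4941
Sum ≈ 2.2549 → 2.255 bits.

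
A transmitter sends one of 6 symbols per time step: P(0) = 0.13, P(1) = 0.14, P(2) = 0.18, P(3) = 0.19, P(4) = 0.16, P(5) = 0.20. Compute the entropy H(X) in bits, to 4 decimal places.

H = −Σ pᵢ log₂ pᵢ.
−0.13·log₂(0.13) = 0.3826
−0.14·log₂(0.14) = 0.3971
−0.18·log₂(0.18) = 0.4453
−0.19·log₂(0.19) = 0.4552
−0.16·log₂(0.16) = 0.4230
−0.20·log₂(0.20) = 0.4644
Sum ≈ 2.5677 → 2.5677 bits.

2.5677 bits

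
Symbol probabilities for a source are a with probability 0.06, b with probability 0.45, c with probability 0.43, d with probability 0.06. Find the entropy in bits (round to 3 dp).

1.529 bits

H = −Σ pᵢ log₂ pᵢ.
−0.06·log₂(0.06) = 0.2435
−0.45·log₂(0.45) = 0.5184
−0.43·log₂(0.43) = 0.5236
−0.06·log₂(0.06) = 0.2435
Sum ≈ 1.5290 → 1.529 bits.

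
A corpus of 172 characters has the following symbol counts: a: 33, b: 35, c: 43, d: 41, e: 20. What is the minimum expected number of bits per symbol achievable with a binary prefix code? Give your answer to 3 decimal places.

2.308 bits/symbol

Probabilities are the counts divided by 172.
Repeatedly combine the two least-probable nodes; the expected code length is the sum of the merged weights.
merge 5/43 + 33/172 → 53/172
merge 35/172 + 41/172 → 19/43
merge 1/4 + 53/172 → 24/43
merge 19/43 + 24/43 → 1
L = 53/172 + 19/43 + 24/43 + 1 = 397/172 ≈ 2.308 bits/symbol.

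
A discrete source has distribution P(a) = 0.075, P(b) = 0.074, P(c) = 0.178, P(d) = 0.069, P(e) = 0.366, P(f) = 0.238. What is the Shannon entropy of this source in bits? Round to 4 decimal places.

2.2912 bits

H = −Σ pᵢ log₂ pᵢ.
−0.075·log₂(0.075) = 0.2803
−0.074·log₂(0.074) = 0.2780
−0.178·log₂(0.178) = 0.4432
−0.069·log₂(0.069) = 0.2662
−0.366·log₂(0.366) = 0.5307
−0.238·log₂(0.238) = 0.4929
Sum ≈ 2.2912 → 2.2912 bits.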